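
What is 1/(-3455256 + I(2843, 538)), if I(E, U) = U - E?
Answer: -1/3457561 ≈ -2.8922e-7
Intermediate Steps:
1/(-3455256 + I(2843, 538)) = 1/(-3455256 + (538 - 1*2843)) = 1/(-3455256 + (538 - 2843)) = 1/(-3455256 - 2305) = 1/(-3457561) = -1/3457561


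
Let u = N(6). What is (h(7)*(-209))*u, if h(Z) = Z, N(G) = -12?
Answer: 17556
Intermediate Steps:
u = -12
(h(7)*(-209))*u = (7*(-209))*(-12) = -1463*(-12) = 17556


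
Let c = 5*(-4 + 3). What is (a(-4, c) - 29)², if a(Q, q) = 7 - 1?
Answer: 529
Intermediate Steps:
c = -5 (c = 5*(-1) = -5)
a(Q, q) = 6
(a(-4, c) - 29)² = (6 - 29)² = (-23)² = 529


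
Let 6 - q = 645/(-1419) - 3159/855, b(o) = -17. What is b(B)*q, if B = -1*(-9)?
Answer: -180302/1045 ≈ -172.54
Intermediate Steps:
B = 9
q = 10606/1045 (q = 6 - (645/(-1419) - 3159/855) = 6 - (645*(-1/1419) - 3159*1/855) = 6 - (-5/11 - 351/95) = 6 - 1*(-4336/1045) = 6 + 4336/1045 = 10606/1045 ≈ 10.149)
b(B)*q = -17*10606/1045 = -180302/1045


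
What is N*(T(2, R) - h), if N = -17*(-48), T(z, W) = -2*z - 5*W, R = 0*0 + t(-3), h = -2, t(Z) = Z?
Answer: 10608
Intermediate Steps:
R = -3 (R = 0*0 - 3 = 0 - 3 = -3)
T(z, W) = -5*W - 2*z
N = 816
N*(T(2, R) - h) = 816*((-5*(-3) - 2*2) - 1*(-2)) = 816*((15 - 4) + 2) = 816*(11 + 2) = 816*13 = 10608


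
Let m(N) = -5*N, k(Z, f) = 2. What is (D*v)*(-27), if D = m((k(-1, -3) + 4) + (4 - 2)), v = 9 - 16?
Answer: -7560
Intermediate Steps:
v = -7
D = -40 (D = -5*((2 + 4) + (4 - 2)) = -5*(6 + 2) = -5*8 = -40)
(D*v)*(-27) = -40*(-7)*(-27) = 280*(-27) = -7560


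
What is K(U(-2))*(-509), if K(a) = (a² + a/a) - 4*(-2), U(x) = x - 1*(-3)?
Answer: -5090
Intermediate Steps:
U(x) = 3 + x (U(x) = x + 3 = 3 + x)
K(a) = 9 + a² (K(a) = (a² + 1) + 8 = (1 + a²) + 8 = 9 + a²)
K(U(-2))*(-509) = (9 + (3 - 2)²)*(-509) = (9 + 1²)*(-509) = (9 + 1)*(-509) = 10*(-509) = -5090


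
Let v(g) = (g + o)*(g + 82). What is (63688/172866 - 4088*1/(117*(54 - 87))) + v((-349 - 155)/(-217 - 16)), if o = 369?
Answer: 188658454445407354/6039068783319 ≈ 31240.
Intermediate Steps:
v(g) = (82 + g)*(369 + g) (v(g) = (g + 369)*(g + 82) = (369 + g)*(82 + g) = (82 + g)*(369 + g))
(63688/172866 - 4088*1/(117*(54 - 87))) + v((-349 - 155)/(-217 - 16)) = (63688/172866 - 4088*1/(117*(54 - 87))) + (30258 + ((-349 - 155)/(-217 - 16))² + 451*((-349 - 155)/(-217 - 16))) = (63688*(1/172866) - 4088/(117*(-33))) + (30258 + (-504/(-233))² + 451*(-504/(-233))) = (31844/86433 - 4088/(-3861)) + (30258 + (-504*(-1/233))² + 451*(-504*(-1/233))) = (31844/86433 - 4088*(-1/3861)) + (30258 + (504/233)² + 451*(504/233)) = (31844/86433 + 4088/3861) + (30258 + 254016/54289 + 227304/233) = 158762596/111239271 + 1695892410/54289 = 188658454445407354/6039068783319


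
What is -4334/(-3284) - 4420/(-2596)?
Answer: 3220793/1065658 ≈ 3.0224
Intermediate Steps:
-4334/(-3284) - 4420/(-2596) = -4334*(-1/3284) - 4420*(-1/2596) = 2167/1642 + 1105/649 = 3220793/1065658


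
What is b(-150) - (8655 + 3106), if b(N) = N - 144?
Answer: -12055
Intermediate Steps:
b(N) = -144 + N
b(-150) - (8655 + 3106) = (-144 - 150) - (8655 + 3106) = -294 - 1*11761 = -294 - 11761 = -12055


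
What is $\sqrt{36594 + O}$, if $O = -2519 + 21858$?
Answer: $\sqrt{55933} \approx 236.5$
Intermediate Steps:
$O = 19339$
$\sqrt{36594 + O} = \sqrt{36594 + 19339} = \sqrt{55933}$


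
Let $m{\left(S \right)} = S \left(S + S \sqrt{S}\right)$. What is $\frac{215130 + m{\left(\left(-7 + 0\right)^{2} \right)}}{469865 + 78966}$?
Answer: $\frac{234338}{548831} \approx 0.42698$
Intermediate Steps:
$m{\left(S \right)} = S \left(S + S^{\frac{3}{2}}\right)$
$\frac{215130 + m{\left(\left(-7 + 0\right)^{2} \right)}}{469865 + 78966} = \frac{215130 + \left(\left(\left(-7 + 0\right)^{2}\right)^{2} + \left(\left(-7 + 0\right)^{2}\right)^{\frac{5}{2}}\right)}{469865 + 78966} = \frac{215130 + \left(\left(\left(-7\right)^{2}\right)^{2} + \left(\left(-7\right)^{2}\right)^{\frac{5}{2}}\right)}{548831} = \left(215130 + \left(49^{2} + 49^{\frac{5}{2}}\right)\right) \frac{1}{548831} = \left(215130 + \left(2401 + 16807\right)\right) \frac{1}{548831} = \left(215130 + 19208\right) \frac{1}{548831} = 234338 \cdot \frac{1}{548831} = \frac{234338}{548831}$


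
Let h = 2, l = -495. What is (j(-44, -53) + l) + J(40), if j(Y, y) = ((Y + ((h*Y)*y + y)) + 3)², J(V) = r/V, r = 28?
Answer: 208844057/10 ≈ 2.0884e+7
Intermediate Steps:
J(V) = 28/V
j(Y, y) = (3 + Y + y + 2*Y*y)² (j(Y, y) = ((Y + ((2*Y)*y + y)) + 3)² = ((Y + (2*Y*y + y)) + 3)² = ((Y + (y + 2*Y*y)) + 3)² = ((Y + y + 2*Y*y) + 3)² = (3 + Y + y + 2*Y*y)²)
(j(-44, -53) + l) + J(40) = ((3 - 44 - 53 + 2*(-44)*(-53))² - 495) + 28/40 = ((3 - 44 - 53 + 4664)² - 495) + 28*(1/40) = (4570² - 495) + 7/10 = (20884900 - 495) + 7/10 = 20884405 + 7/10 = 208844057/10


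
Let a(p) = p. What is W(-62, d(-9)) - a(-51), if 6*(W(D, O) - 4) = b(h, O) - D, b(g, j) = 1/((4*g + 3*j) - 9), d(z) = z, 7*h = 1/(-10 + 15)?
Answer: 492317/7536 ≈ 65.329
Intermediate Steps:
h = 1/35 (h = 1/(7*(-10 + 15)) = (⅐)/5 = (⅐)*(⅕) = 1/35 ≈ 0.028571)
b(g, j) = 1/(-9 + 3*j + 4*g) (b(g, j) = 1/((3*j + 4*g) - 9) = 1/(-9 + 3*j + 4*g))
W(D, O) = 4 - D/6 + 1/(6*(-311/35 + 3*O)) (W(D, O) = 4 + (1/(-9 + 3*O + 4*(1/35)) - D)/6 = 4 + (1/(-9 + 3*O + 4/35) - D)/6 = 4 + (1/(-311/35 + 3*O) - D)/6 = 4 + (-D/6 + 1/(6*(-311/35 + 3*O))) = 4 - D/6 + 1/(6*(-311/35 + 3*O)))
W(-62, d(-9)) - a(-51) = (35 + (-311 + 105*(-9))*(24 - 1*(-62)))/(6*(-311 + 105*(-9))) - 1*(-51) = (35 + (-311 - 945)*(24 + 62))/(6*(-311 - 945)) + 51 = (⅙)*(35 - 1256*86)/(-1256) + 51 = (⅙)*(-1/1256)*(35 - 108016) + 51 = (⅙)*(-1/1256)*(-107981) + 51 = 107981/7536 + 51 = 492317/7536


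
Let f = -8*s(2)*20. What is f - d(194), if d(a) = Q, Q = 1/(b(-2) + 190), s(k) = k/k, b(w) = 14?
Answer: -32641/204 ≈ -160.00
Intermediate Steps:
s(k) = 1
Q = 1/204 (Q = 1/(14 + 190) = 1/204 ≈ 0.0049020)
d(a) = 1/204
f = -160 (f = -8*1*20 = -8*20 = -160)
f - d(194) = -160 - 1*1/204 = -160 - 1/204 = -32641/204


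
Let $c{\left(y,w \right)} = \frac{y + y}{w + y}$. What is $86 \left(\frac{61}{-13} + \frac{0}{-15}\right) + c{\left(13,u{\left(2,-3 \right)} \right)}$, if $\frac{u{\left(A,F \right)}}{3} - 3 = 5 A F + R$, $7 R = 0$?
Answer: $- \frac{178533}{442} \approx -403.92$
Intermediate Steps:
$R = 0$ ($R = \frac{1}{7} \cdot 0 = 0$)
$u{\left(A,F \right)} = 9 + 15 A F$ ($u{\left(A,F \right)} = 9 + 3 \left(5 A F + 0\right) = 9 + 3 \cdot 5 A F = 9 + 15 A F$)
$c{\left(y,w \right)} = \frac{2 y}{w + y}$
$86 \left(\frac{61}{-13} + \frac{0}{-15}\right) + c{\left(13,u{\left(2,-3 \right)} \right)} = 86 \left(\frac{61}{-13} + \frac{0}{-15}\right) + 2 \cdot 13 \frac{1}{\left(9 + 15 \cdot 2 \left(-3\right)\right) + 13} = 86 \left(61 \left(- \frac{1}{13}\right) + 0 \left(- \frac{1}{15}\right)\right) + 2 \cdot 13 \frac{1}{\left(9 - 90\right) + 13} = 86 \left(- \frac{61}{13} + 0\right) + 2 \cdot 13 \frac{1}{-81 + 13} = 86 \left(- \frac{61}{13}\right) + 2 \cdot 13 \frac{1}{-68} = - \frac{5246}{13} + 2 \cdot 13 \left(- \frac{1}{68}\right) = - \frac{5246}{13} - \frac{13}{34} = - \frac{178533}{442}$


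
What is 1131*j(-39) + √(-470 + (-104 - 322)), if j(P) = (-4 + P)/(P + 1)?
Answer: 48633/38 + 8*I*√14 ≈ 1279.8 + 29.933*I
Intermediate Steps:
j(P) = (-4 + P)/(1 + P)
1131*j(-39) + √(-470 + (-104 - 322)) = 1131*((-4 - 39)/(1 - 39)) + √(-470 + (-104 - 322)) = 1131*(-43/(-38)) + √(-470 - 426) = 1131*(-1/38*(-43)) + √(-896) = 1131*(43/38) + 8*I*√14 = 48633/38 + 8*I*√14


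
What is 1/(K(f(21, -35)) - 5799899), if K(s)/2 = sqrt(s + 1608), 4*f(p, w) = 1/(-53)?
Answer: -307394647/1782857905399758 - sqrt(18067435)/1782857905399758 ≈ -1.7242e-7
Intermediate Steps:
f(p, w) = -1/212 (f(p, w) = (1/4)/(-53) = (1/4)*(-1/53) = -1/212)
K(s) = 2*sqrt(1608 + s) (K(s) = 2*sqrt(s + 1608) = 2*sqrt(1608 + s))
1/(K(f(21, -35)) - 5799899) = 1/(2*sqrt(1608 - 1/212) - 5799899) = 1/(2*sqrt(340895/212) - 5799899) = 1/(2*(sqrt(18067435)/106) - 5799899) = 1/(sqrt(18067435)/53 - 5799899) = 1/(-5799899 + sqrt(18067435)/53)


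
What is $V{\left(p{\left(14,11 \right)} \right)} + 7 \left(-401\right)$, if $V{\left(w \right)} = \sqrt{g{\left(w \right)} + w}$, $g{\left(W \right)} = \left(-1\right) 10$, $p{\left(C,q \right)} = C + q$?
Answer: $-2807 + \sqrt{15} \approx -2803.1$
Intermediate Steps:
$g{\left(W \right)} = -10$
$V{\left(w \right)} = \sqrt{-10 + w}$
$V{\left(p{\left(14,11 \right)} \right)} + 7 \left(-401\right) = \sqrt{-10 + \left(14 + 11\right)} + 7 \left(-401\right) = \sqrt{-10 + 25} - 2807 = \sqrt{15} - 2807 = -2807 + \sqrt{15}$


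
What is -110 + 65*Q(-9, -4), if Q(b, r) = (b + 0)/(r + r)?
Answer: -295/8 ≈ -36.875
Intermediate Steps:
Q(b, r) = b/(2*r) (Q(b, r) = b/((2*r)) = b*(1/(2*r)) = b/(2*r))
-110 + 65*Q(-9, -4) = -110 + 65*((½)*(-9)/(-4)) = -110 + 65*((½)*(-9)*(-¼)) = -110 + 65*(9/8) = -110 + 585/8 = -295/8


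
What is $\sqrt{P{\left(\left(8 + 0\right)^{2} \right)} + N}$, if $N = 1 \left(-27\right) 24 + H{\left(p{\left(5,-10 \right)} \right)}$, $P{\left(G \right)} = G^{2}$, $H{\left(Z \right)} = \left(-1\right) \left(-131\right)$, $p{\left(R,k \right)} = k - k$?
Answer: $\sqrt{3579} \approx 59.825$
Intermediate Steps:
$p{\left(R,k \right)} = 0$
$H{\left(Z \right)} = 131$
$N = -517$ ($N = 1 \left(-27\right) 24 + 131 = \left(-27\right) 24 + 131 = -648 + 131 = -517$)
$\sqrt{P{\left(\left(8 + 0\right)^{2} \right)} + N} = \sqrt{\left(\left(8 + 0\right)^{2}\right)^{2} - 517} = \sqrt{\left(8^{2}\right)^{2} - 517} = \sqrt{64^{2} - 517} = \sqrt{4096 - 517} = \sqrt{3579}$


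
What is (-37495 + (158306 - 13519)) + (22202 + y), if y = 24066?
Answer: 153560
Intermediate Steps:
(-37495 + (158306 - 13519)) + (22202 + y) = (-37495 + (158306 - 13519)) + (22202 + 24066) = (-37495 + 144787) + 46268 = 107292 + 46268 = 153560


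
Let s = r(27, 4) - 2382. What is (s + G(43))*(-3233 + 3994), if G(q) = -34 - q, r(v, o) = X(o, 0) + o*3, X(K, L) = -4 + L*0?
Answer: -1865211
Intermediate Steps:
X(K, L) = -4 (X(K, L) = -4 + 0 = -4)
r(v, o) = -4 + 3*o (r(v, o) = -4 + o*3 = -4 + 3*o)
s = -2374 (s = (-4 + 3*4) - 2382 = (-4 + 12) - 2382 = 8 - 2382 = -2374)
(s + G(43))*(-3233 + 3994) = (-2374 + (-34 - 1*43))*(-3233 + 3994) = (-2374 + (-34 - 43))*761 = (-2374 - 77)*761 = -2451*761 = -1865211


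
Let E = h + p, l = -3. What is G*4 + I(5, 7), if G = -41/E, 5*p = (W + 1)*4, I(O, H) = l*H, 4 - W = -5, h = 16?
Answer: -167/6 ≈ -27.833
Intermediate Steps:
W = 9 (W = 4 - 1*(-5) = 4 + 5 = 9)
I(O, H) = -3*H
p = 8 (p = ((9 + 1)*4)/5 = (10*4)/5 = (⅕)*40 = 8)
E = 24 (E = 16 + 8 = 24)
G = -41/24 ≈ -1.7083
G*4 + I(5, 7) = -41/24*4 - 3*7 = -41/6 - 21 = -167/6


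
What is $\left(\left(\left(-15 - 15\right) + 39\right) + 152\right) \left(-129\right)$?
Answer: $-20769$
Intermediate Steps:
$\left(\left(\left(-15 - 15\right) + 39\right) + 152\right) \left(-129\right) = \left(\left(-30 + 39\right) + 152\right) \left(-129\right) = \left(9 + 152\right) \left(-129\right) = 161 \left(-129\right) = -20769$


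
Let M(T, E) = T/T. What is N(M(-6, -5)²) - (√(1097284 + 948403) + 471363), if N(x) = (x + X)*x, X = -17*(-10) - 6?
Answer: -471198 - √2045687 ≈ -4.7263e+5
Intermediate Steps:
M(T, E) = 1
X = 164 (X = 170 - 6 = 164)
N(x) = x*(164 + x) (N(x) = (x + 164)*x = (164 + x)*x = x*(164 + x))
N(M(-6, -5)²) - (√(1097284 + 948403) + 471363) = 1²*(164 + 1²) - (√(1097284 + 948403) + 471363) = 1*(164 + 1) - (√2045687 + 471363) = 1*165 - (471363 + √2045687) = 165 + (-471363 - √2045687) = -471198 - √2045687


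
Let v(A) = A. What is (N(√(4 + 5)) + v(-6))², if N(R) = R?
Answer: 9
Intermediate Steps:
(N(√(4 + 5)) + v(-6))² = (√(4 + 5) - 6)² = (√9 - 6)² = (3 - 6)² = (-3)² = 9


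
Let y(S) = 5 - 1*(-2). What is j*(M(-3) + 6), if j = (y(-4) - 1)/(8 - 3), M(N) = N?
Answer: 18/5 ≈ 3.6000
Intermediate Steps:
y(S) = 7 (y(S) = 5 + 2 = 7)
j = 6/5 (j = (7 - 1)/(8 - 3) = 6/5 ≈ 1.2000)
j*(M(-3) + 6) = 6*(-3 + 6)/5 = (6/5)*3 = 18/5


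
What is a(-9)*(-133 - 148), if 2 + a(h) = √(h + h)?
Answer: 562 - 843*I*√2 ≈ 562.0 - 1192.2*I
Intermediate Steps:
a(h) = -2 + √2*√h (a(h) = -2 + √(h + h) = -2 + √(2*h) = -2 + √2*√h)
a(-9)*(-133 - 148) = (-2 + √2*√(-9))*(-133 - 148) = (-2 + √2*(3*I))*(-281) = (-2 + 3*I*√2)*(-281) = 562 - 843*I*√2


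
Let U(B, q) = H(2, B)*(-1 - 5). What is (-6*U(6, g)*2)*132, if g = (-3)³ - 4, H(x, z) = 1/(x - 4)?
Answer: -4752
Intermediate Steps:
H(x, z) = 1/(-4 + x)
g = -31 (g = -27 - 4 = -31)
U(B, q) = 3 (U(B, q) = (-1 - 5)/(-4 + 2) = -6/(-2) = -½*(-6) = 3)
(-6*U(6, g)*2)*132 = (-6*3*2)*132 = -18*2*132 = -36*132 = -4752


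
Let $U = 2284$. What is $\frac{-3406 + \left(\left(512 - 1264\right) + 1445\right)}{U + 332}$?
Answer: $- \frac{2713}{2616} \approx -1.0371$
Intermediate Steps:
$\frac{-3406 + \left(\left(512 - 1264\right) + 1445\right)}{U + 332} = \frac{-3406 + \left(\left(512 - 1264\right) + 1445\right)}{2284 + 332} = \frac{-3406 + \left(-752 + 1445\right)}{2616} = \left(-3406 + 693\right) \frac{1}{2616} = \left(-2713\right) \frac{1}{2616} = - \frac{2713}{2616}$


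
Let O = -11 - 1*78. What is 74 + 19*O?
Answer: -1617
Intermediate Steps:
O = -89 (O = -11 - 78 = -89)
74 + 19*O = 74 + 19*(-89) = 74 - 1691 = -1617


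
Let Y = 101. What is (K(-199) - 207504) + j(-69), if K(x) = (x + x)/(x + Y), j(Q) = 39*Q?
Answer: -10299356/49 ≈ -2.1019e+5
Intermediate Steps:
K(x) = 2*x/(101 + x) (K(x) = (x + x)/(x + 101) = (2*x)/(101 + x) = 2*x/(101 + x))
(K(-199) - 207504) + j(-69) = (2*(-199)/(101 - 199) - 207504) + 39*(-69) = (2*(-199)/(-98) - 207504) - 2691 = (2*(-199)*(-1/98) - 207504) - 2691 = (199/49 - 207504) - 2691 = -10167497/49 - 2691 = -10299356/49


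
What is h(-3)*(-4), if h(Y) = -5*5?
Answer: 100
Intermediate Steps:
h(Y) = -25
h(-3)*(-4) = -25*(-4) = 100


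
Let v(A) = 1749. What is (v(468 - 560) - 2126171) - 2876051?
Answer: -5000473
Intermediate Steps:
(v(468 - 560) - 2126171) - 2876051 = (1749 - 2126171) - 2876051 = -2124422 - 2876051 = -5000473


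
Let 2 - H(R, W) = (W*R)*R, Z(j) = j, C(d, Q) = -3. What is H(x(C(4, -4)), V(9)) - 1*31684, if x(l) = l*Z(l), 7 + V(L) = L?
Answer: -31844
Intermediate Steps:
V(L) = -7 + L
x(l) = l² (x(l) = l*l = l²)
H(R, W) = 2 - W*R² (H(R, W) = 2 - W*R*R = 2 - R*W*R = 2 - W*R²)
H(x(C(4, -4)), V(9)) - 1*31684 = (2 - (-7 + 9)*((-3)²)²) - 1*31684 = (2 - 1*2*9²) - 31684 = (2 - 1*2*81) - 31684 = (2 - 162) - 31684 = -160 - 31684 = -31844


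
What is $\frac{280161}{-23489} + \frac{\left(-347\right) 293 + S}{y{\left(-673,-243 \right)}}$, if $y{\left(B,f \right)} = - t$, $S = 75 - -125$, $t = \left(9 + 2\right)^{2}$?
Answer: $\frac{2349552838}{2842169} \approx 826.68$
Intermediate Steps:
$t = 121$ ($t = 11^{2} = 121$)
$S = 200$ ($S = 75 + 125 = 200$)
$y{\left(B,f \right)} = -121$ ($y{\left(B,f \right)} = \left(-1\right) 121 = -121$)
$\frac{280161}{-23489} + \frac{\left(-347\right) 293 + S}{y{\left(-673,-243 \right)}} = \frac{280161}{-23489} + \frac{\left(-347\right) 293 + 200}{-121} = 280161 \left(- \frac{1}{23489}\right) + \left(-101671 + 200\right) \left(- \frac{1}{121}\right) = - \frac{280161}{23489} - - \frac{101471}{121} = - \frac{280161}{23489} + \frac{101471}{121} = \frac{2349552838}{2842169}$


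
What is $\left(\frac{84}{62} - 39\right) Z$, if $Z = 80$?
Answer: $- \frac{93360}{31} \approx -3011.6$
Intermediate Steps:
$\left(\frac{84}{62} - 39\right) Z = \left(\frac{84}{62} - 39\right) 80 = \left(84 \cdot \frac{1}{62} - 39\right) 80 = \left(\frac{42}{31} - 39\right) 80 = \left(- \frac{1167}{31}\right) 80 = - \frac{93360}{31}$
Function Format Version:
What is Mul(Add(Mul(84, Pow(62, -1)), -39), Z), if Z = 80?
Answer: Rational(-93360, 31) ≈ -3011.6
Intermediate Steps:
Mul(Add(Mul(84, Pow(62, -1)), -39), Z) = Mul(Add(Mul(84, Pow(62, -1)), -39), 80) = Mul(Add(Mul(84, Rational(1, 62)), -39), 80) = Mul(Add(Rational(42, 31), -39), 80) = Mul(Rational(-1167, 31), 80) = Rational(-93360, 31)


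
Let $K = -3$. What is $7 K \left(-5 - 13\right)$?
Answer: $378$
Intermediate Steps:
$7 K \left(-5 - 13\right) = 7 \left(-3\right) \left(-5 - 13\right) = - 21 \left(-5 - 13\right) = \left(-21\right) \left(-18\right) = 378$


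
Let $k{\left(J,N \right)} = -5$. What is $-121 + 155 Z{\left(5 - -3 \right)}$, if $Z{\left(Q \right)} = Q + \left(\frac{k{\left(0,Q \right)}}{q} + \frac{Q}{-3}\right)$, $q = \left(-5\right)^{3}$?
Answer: $\frac{10678}{15} \approx 711.87$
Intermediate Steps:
$q = -125$
$Z{\left(Q \right)} = \frac{1}{25} + \frac{2 Q}{3}$ ($Z{\left(Q \right)} = Q + \left(- \frac{5}{-125} + \frac{Q}{-3}\right) = Q + \left(\left(-5\right) \left(- \frac{1}{125}\right) + Q \left(- \frac{1}{3}\right)\right) = Q - \left(- \frac{1}{25} + \frac{Q}{3}\right) = \frac{1}{25} + \frac{2 Q}{3}$)
$-121 + 155 Z{\left(5 - -3 \right)} = -121 + 155 \left(\frac{1}{25} + \frac{2 \left(5 - -3\right)}{3}\right) = -121 + 155 \left(\frac{1}{25} + \frac{2 \left(5 + 3\right)}{3}\right) = -121 + 155 \left(\frac{1}{25} + \frac{2}{3} \cdot 8\right) = -121 + 155 \left(\frac{1}{25} + \frac{16}{3}\right) = -121 + 155 \cdot \frac{403}{75} = -121 + \frac{12493}{15} = \frac{10678}{15}$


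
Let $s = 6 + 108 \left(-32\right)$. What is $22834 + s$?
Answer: $19384$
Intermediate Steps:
$s = -3450$ ($s = 6 - 3456 = -3450$)
$22834 + s = 22834 - 3450 = 19384$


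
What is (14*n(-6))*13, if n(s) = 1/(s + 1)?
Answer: -182/5 ≈ -36.400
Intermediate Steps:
n(s) = 1/(1 + s)
(14*n(-6))*13 = (14/(1 - 6))*13 = (14/(-5))*13 = (14*(-⅕))*13 = -14/5*13 = -182/5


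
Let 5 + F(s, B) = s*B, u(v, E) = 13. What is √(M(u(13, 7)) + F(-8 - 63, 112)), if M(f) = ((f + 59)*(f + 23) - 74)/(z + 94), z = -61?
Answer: I*√8582079/33 ≈ 88.773*I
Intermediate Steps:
F(s, B) = -5 + B*s (F(s, B) = -5 + s*B = -5 + B*s)
M(f) = -74/33 + (23 + f)*(59 + f)/33 (M(f) = ((f + 59)*(f + 23) - 74)/(-61 + 94) = ((59 + f)*(23 + f) - 74)/33 = ((23 + f)*(59 + f) - 74)*(1/33) = (-74 + (23 + f)*(59 + f))*(1/33) = -74/33 + (23 + f)*(59 + f)/33)
√(M(u(13, 7)) + F(-8 - 63, 112)) = √((1283/33 + (1/33)*13² + (82/33)*13) + (-5 + 112*(-8 - 63))) = √((1283/33 + (1/33)*169 + 1066/33) + (-5 + 112*(-71))) = √((1283/33 + 169/33 + 1066/33) + (-5 - 7952)) = √(2518/33 - 7957) = √(-260063/33) = I*√8582079/33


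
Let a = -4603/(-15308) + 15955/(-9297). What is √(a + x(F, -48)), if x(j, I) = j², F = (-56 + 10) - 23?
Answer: √2677867682900594417/23719746 ≈ 68.990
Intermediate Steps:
F = -69 (F = -46 - 23 = -69)
a = -201445049/142318476 (a = -4603*(-1/15308) + 15955*(-1/9297) = 4603/15308 - 15955/9297 = -201445049/142318476 ≈ -1.4155)
√(a + x(F, -48)) = √(-201445049/142318476 + (-69)²) = √(-201445049/142318476 + 4761) = √(677376819187/142318476) = √2677867682900594417/23719746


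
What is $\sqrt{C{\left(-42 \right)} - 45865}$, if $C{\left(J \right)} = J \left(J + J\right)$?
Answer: $i \sqrt{42337} \approx 205.76 i$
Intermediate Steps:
$C{\left(J \right)} = 2 J^{2}$ ($C{\left(J \right)} = J 2 J = 2 J^{2}$)
$\sqrt{C{\left(-42 \right)} - 45865} = \sqrt{2 \left(-42\right)^{2} - 45865} = \sqrt{2 \cdot 1764 - 45865} = \sqrt{3528 - 45865} = \sqrt{-42337} = i \sqrt{42337}$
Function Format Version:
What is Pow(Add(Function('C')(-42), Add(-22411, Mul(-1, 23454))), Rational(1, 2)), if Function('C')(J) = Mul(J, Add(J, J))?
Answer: Mul(I, Pow(42337, Rational(1, 2))) ≈ Mul(205.76, I)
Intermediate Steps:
Function('C')(J) = Mul(2, Pow(J, 2)) (Function('C')(J) = Mul(J, Mul(2, J)) = Mul(2, Pow(J, 2)))
Pow(Add(Function('C')(-42), Add(-22411, Mul(-1, 23454))), Rational(1, 2)) = Pow(Add(Mul(2, Pow(-42, 2)), Add(-22411, Mul(-1, 23454))), Rational(1, 2)) = Pow(Add(Mul(2, 1764), Add(-22411, -23454)), Rational(1, 2)) = Pow(Add(3528, -45865), Rational(1, 2)) = Pow(-42337, Rational(1, 2)) = Mul(I, Pow(42337, Rational(1, 2)))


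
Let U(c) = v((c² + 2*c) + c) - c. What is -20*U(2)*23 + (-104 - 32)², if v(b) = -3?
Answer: 20796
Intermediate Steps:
U(c) = -3 - c
-20*U(2)*23 + (-104 - 32)² = -20*(-3 - 1*2)*23 + (-104 - 32)² = -20*(-3 - 2)*23 + (-136)² = -20*(-5)*23 + 18496 = 100*23 + 18496 = 2300 + 18496 = 20796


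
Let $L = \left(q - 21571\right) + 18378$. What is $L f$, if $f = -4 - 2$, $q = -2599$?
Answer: $34752$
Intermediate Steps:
$f = -6$ ($f = -4 - 2 = -6$)
$L = -5792$ ($L = \left(-2599 - 21571\right) + 18378 = -24170 + 18378 = -5792$)
$L f = \left(-5792\right) \left(-6\right) = 34752$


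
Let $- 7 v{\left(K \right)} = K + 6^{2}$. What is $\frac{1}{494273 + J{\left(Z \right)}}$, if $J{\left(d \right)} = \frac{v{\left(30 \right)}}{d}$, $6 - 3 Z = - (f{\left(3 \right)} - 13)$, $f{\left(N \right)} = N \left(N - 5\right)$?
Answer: $\frac{91}{44979041} \approx 2.0232 \cdot 10^{-6}$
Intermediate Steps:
$f{\left(N \right)} = N \left(-5 + N\right)$
$Z = - \frac{13}{3}$ ($Z = 2 - \frac{\left(-1\right) \left(3 \left(-5 + 3\right) - 13\right)}{3} = 2 - \frac{\left(-1\right) \left(3 \left(-2\right) - 13\right)}{3} = 2 - \frac{\left(-1\right) \left(-6 - 13\right)}{3} = 2 - \frac{\left(-1\right) \left(-19\right)}{3} = 2 - \frac{19}{3} = - \frac{13}{3} \approx -4.3333$)
$v{\left(K \right)} = - \frac{36}{7} - \frac{K}{7}$ ($v{\left(K \right)} = - \frac{K + 6^{2}}{7} = - \frac{K + 36}{7} = - \frac{36 + K}{7} = - \frac{36}{7} - \frac{K}{7}$)
$J{\left(d \right)} = - \frac{66}{7 d}$ ($J{\left(d \right)} = \frac{- \frac{36}{7} - \frac{30}{7}}{d} = - \frac{66}{7 d}$)
$\frac{1}{494273 + J{\left(Z \right)}} = \frac{1}{494273 - \frac{66}{7 \left(- \frac{13}{3}\right)}} = \frac{1}{494273 - - \frac{198}{91}} = \frac{1}{494273 + \frac{198}{91}} = \frac{1}{\frac{44979041}{91}} = \frac{91}{44979041}$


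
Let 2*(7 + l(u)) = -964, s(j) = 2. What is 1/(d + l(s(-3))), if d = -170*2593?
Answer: -1/441299 ≈ -2.2660e-6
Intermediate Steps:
d = -440810
l(u) = -489 (l(u) = -7 + (½)*(-964) = -7 - 482 = -489)
1/(d + l(s(-3))) = 1/(-440810 - 489) = 1/(-441299) = -1/441299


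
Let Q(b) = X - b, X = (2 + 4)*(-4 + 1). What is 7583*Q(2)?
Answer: -151660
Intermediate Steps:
X = -18 (X = 6*(-3) = -18)
Q(b) = -18 - b
7583*Q(2) = 7583*(-18 - 1*2) = 7583*(-18 - 2) = 7583*(-20) = -151660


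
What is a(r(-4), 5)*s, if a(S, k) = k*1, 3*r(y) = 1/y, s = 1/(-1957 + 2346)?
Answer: 5/389 ≈ 0.012853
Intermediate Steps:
s = 1/389 ≈ 0.0025707
r(y) = 1/(3*y)
a(S, k) = k
a(r(-4), 5)*s = 5*(1/389) = 5/389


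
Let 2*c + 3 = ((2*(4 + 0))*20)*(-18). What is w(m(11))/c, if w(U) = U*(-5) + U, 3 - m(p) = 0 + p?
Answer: -64/2883 ≈ -0.022199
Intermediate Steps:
m(p) = 3 - p (m(p) = 3 - (0 + p) = 3 - p)
w(U) = -4*U (w(U) = -5*U + U = -4*U)
c = -2883/2 (c = -3/2 + (((2*(4 + 0))*20)*(-18))/2 = -3/2 + (((2*4)*20)*(-18))/2 = -3/2 + ((8*20)*(-18))/2 = -3/2 + (160*(-18))/2 = -3/2 + (1/2)*(-2880) = -3/2 - 1440 = -2883/2 ≈ -1441.5)
w(m(11))/c = (-4*(3 - 1*11))/(-2883/2) = -4*(3 - 11)*(-2/2883) = -4*(-8)*(-2/2883) = 32*(-2/2883) = -64/2883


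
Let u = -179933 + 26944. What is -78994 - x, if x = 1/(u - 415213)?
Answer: -44884548787/568202 ≈ -78994.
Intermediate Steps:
u = -152989
x = -1/568202 (x = 1/(-152989 - 415213) = 1/(-568202) = -1/568202 ≈ -1.7599e-6)
-78994 - x = -78994 - 1*(-1/568202) = -78994 + 1/568202 = -44884548787/568202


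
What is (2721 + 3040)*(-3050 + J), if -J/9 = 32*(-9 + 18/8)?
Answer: -6371666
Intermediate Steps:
J = 1944 (J = -288*(-9 + 18/8) = -288*(-9 + 18*(⅛)) = -288*(-9 + 9/4) = -288*(-27)/4 = -9*(-216) = 1944)
(2721 + 3040)*(-3050 + J) = (2721 + 3040)*(-3050 + 1944) = 5761*(-1106) = -6371666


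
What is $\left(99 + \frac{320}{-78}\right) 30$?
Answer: $\frac{37010}{13} \approx 2846.9$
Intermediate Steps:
$\left(99 + \frac{320}{-78}\right) 30 = \left(99 + 320 \left(- \frac{1}{78}\right)\right) 30 = \left(99 - \frac{160}{39}\right) 30 = \frac{3701}{39} \cdot 30 = \frac{37010}{13}$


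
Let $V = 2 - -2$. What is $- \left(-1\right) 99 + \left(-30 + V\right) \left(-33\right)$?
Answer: $957$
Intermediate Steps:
$V = 4$ ($V = 2 + 2 = 4$)
$- \left(-1\right) 99 + \left(-30 + V\right) \left(-33\right) = - \left(-1\right) 99 + \left(-30 + 4\right) \left(-33\right) = \left(-1\right) \left(-99\right) - -858 = 99 + 858 = 957$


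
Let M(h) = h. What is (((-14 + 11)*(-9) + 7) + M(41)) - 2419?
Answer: -2344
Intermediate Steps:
(((-14 + 11)*(-9) + 7) + M(41)) - 2419 = (((-14 + 11)*(-9) + 7) + 41) - 2419 = ((-3*(-9) + 7) + 41) - 2419 = ((27 + 7) + 41) - 2419 = (34 + 41) - 2419 = 75 - 2419 = -2344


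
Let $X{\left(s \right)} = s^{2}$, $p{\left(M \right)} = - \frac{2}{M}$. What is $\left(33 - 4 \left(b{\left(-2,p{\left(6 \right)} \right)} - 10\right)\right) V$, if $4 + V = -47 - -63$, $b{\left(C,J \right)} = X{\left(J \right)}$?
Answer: $\frac{2612}{3} \approx 870.67$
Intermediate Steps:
$b{\left(C,J \right)} = J^{2}$
$V = 12$ ($V = -4 - -16 = -4 + \left(-47 + 63\right) = -4 + 16 = 12$)
$\left(33 - 4 \left(b{\left(-2,p{\left(6 \right)} \right)} - 10\right)\right) V = \left(33 - 4 \left(\left(- \frac{2}{6}\right)^{2} - 10\right)\right) 12 = \left(33 - 4 \left(\left(\left(-2\right) \frac{1}{6}\right)^{2} - 10\right)\right) 12 = \left(33 - 4 \left(\left(- \frac{1}{3}\right)^{2} - 10\right)\right) 12 = \left(33 - 4 \left(\frac{1}{9} - 10\right)\right) 12 = \left(33 - - \frac{356}{9}\right) 12 = \left(33 + \frac{356}{9}\right) 12 = \frac{653}{9} \cdot 12 = \frac{2612}{3}$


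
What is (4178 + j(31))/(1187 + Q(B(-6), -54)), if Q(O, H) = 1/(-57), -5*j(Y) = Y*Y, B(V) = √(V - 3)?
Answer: 1135953/338290 ≈ 3.3579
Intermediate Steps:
B(V) = √(-3 + V)
j(Y) = -Y²/5 (j(Y) = -Y*Y/5 = -Y²/5)
Q(O, H) = -1/57
(4178 + j(31))/(1187 + Q(B(-6), -54)) = (4178 - ⅕*31²)/(1187 - 1/57) = (4178 - ⅕*961)/(67658/57) = (4178 - 961/5)*(57/67658) = (19929/5)*(57/67658) = 1135953/338290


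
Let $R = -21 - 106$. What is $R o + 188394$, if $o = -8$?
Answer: $189410$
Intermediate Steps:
$R = -127$ ($R = -21 - 106 = -127$)
$R o + 188394 = \left(-127\right) \left(-8\right) + 188394 = 1016 + 188394 = 189410$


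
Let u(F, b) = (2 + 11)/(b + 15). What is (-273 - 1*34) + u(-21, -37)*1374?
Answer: -12308/11 ≈ -1118.9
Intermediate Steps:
u(F, b) = 13/(15 + b)
(-273 - 1*34) + u(-21, -37)*1374 = (-273 - 1*34) + (13/(15 - 37))*1374 = (-273 - 34) + (13/(-22))*1374 = -307 + (13*(-1/22))*1374 = -307 - 13/22*1374 = -307 - 8931/11 = -12308/11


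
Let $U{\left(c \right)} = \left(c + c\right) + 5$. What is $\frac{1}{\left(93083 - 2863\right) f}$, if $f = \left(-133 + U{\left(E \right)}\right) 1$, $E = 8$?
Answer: $- \frac{1}{10104640} \approx -9.8964 \cdot 10^{-8}$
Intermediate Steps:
$U{\left(c \right)} = 5 + 2 c$ ($U{\left(c \right)} = 2 c + 5 = 5 + 2 c$)
$f = -112$ ($f = \left(-133 + \left(5 + 2 \cdot 8\right)\right) 1 = \left(-133 + \left(5 + 16\right)\right) 1 = \left(-133 + 21\right) 1 = \left(-112\right) 1 = -112$)
$\frac{1}{\left(93083 - 2863\right) f} = \frac{1}{\left(93083 - 2863\right) \left(-112\right)} = \frac{1}{90220} \left(- \frac{1}{112}\right) = - \frac{1}{10104640}$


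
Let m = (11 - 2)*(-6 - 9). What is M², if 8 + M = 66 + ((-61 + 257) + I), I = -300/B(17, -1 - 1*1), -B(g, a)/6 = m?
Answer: 46895104/729 ≈ 64328.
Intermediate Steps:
m = -135 (m = 9*(-15) = -135)
B(g, a) = 810 (B(g, a) = -6*(-135) = 810)
I = -10/27 (I = -300/810 = -300*1/810 = -10/27 ≈ -0.37037)
M = 6848/27 (M = -8 + (66 + ((-61 + 257) - 10/27)) = -8 + (66 + (196 - 10/27)) = -8 + (66 + 5282/27) = -8 + 7064/27 = 6848/27 ≈ 253.63)
M² = (6848/27)² = 46895104/729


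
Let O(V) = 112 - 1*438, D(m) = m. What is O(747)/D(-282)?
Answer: 163/141 ≈ 1.1560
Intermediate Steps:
O(V) = -326 (O(V) = 112 - 438 = -326)
O(747)/D(-282) = -326/(-282) = -326*(-1/282) = 163/141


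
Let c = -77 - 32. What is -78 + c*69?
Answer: -7599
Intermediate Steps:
c = -109
-78 + c*69 = -78 - 109*69 = -78 - 7521 = -7599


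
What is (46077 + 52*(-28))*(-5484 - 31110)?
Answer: -1632860874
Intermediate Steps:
(46077 + 52*(-28))*(-5484 - 31110) = (46077 - 1456)*(-36594) = 44621*(-36594) = -1632860874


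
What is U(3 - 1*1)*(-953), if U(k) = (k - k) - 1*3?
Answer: 2859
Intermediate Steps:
U(k) = -3 (U(k) = 0 - 3 = -3)
U(3 - 1*1)*(-953) = -3*(-953) = 2859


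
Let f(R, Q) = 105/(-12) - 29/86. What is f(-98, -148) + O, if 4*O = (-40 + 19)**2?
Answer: 4350/43 ≈ 101.16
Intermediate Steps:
f(R, Q) = -1563/172 (f(R, Q) = 105*(-1/12) - 29*1/86 = -35/4 - 29/86 = -1563/172)
O = 441/4 (O = (-40 + 19)**2/4 = (1/4)*(-21)**2 = (1/4)*441 = 441/4 ≈ 110.25)
f(-98, -148) + O = -1563/172 + 441/4 = 4350/43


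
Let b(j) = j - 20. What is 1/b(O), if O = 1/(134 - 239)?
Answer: -105/2101 ≈ -0.049976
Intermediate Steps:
O = -1/105 (O = 1/(-105) = -1/105 ≈ -0.0095238)
b(j) = -20 + j
1/b(O) = 1/(-20 - 1/105) = 1/(-2101/105) = -105/2101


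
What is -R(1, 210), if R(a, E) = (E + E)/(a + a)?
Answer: -210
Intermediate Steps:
R(a, E) = E/a (R(a, E) = (2*E)/((2*a)) = (2*E)*(1/(2*a)) = E/a)
-R(1, 210) = -210/1 = -210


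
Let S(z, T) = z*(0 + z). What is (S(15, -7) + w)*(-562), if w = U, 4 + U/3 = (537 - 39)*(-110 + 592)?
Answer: -404820402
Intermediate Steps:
S(z, T) = z² (S(z, T) = z*z = z²)
U = 720096 (U = -12 + 3*((537 - 39)*(-110 + 592)) = -12 + 3*(498*482) = -12 + 3*240036 = -12 + 720108 = 720096)
w = 720096
(S(15, -7) + w)*(-562) = (15² + 720096)*(-562) = (225 + 720096)*(-562) = 720321*(-562) = -404820402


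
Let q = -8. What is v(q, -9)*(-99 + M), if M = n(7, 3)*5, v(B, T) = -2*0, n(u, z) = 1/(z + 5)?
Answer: 0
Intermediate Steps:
n(u, z) = 1/(5 + z)
v(B, T) = 0
M = 5/8 (M = 5/(5 + 3) = 5/8 ≈ 0.62500)
v(q, -9)*(-99 + M) = 0*(-99 + 5/8) = 0*(-787/8) = 0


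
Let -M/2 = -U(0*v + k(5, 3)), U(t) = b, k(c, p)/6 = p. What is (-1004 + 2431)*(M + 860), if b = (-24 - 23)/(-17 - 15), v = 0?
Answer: 19702589/16 ≈ 1.2314e+6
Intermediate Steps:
k(c, p) = 6*p
b = 47/32 (b = -47/(-32) = -47*(-1/32) = 47/32 ≈ 1.4688)
U(t) = 47/32
M = 47/16 (M = -(-2)*47/32 = -2*(-47/32) = 47/16 ≈ 2.9375)
(-1004 + 2431)*(M + 860) = (-1004 + 2431)*(47/16 + 860) = 1427*(13807/16) = 19702589/16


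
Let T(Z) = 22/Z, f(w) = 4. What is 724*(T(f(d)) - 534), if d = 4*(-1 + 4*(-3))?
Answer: -382634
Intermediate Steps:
d = -52 (d = 4*(-1 - 12) = 4*(-13) = -52)
724*(T(f(d)) - 534) = 724*(22/4 - 534) = 724*(22*(¼) - 534) = 724*(11/2 - 534) = 724*(-1057/2) = -382634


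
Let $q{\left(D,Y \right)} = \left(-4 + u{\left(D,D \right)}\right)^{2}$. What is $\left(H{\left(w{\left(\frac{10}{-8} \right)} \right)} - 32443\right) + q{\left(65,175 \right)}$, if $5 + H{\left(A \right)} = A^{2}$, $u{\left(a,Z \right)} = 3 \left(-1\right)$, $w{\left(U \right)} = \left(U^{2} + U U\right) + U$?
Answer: $- \frac{2073311}{64} \approx -32396.0$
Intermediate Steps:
$w{\left(U \right)} = U + 2 U^{2}$ ($w{\left(U \right)} = \left(U^{2} + U^{2}\right) + U = 2 U^{2} + U = U + 2 U^{2}$)
$u{\left(a,Z \right)} = -3$
$H{\left(A \right)} = -5 + A^{2}$
$q{\left(D,Y \right)} = 49$ ($q{\left(D,Y \right)} = \left(-4 - 3\right)^{2} = \left(-7\right)^{2} = 49$)
$\left(H{\left(w{\left(\frac{10}{-8} \right)} \right)} - 32443\right) + q{\left(65,175 \right)} = \left(\left(-5 + \left(\frac{10}{-8} \left(1 + 2 \frac{10}{-8}\right)\right)^{2}\right) - 32443\right) + 49 = \left(\left(-5 + \left(10 \left(- \frac{1}{8}\right) \left(1 + 2 \cdot 10 \left(- \frac{1}{8}\right)\right)\right)^{2}\right) - 32443\right) + 49 = \left(\left(-5 + \left(- \frac{5 \left(1 + 2 \left(- \frac{5}{4}\right)\right)}{4}\right)^{2}\right) - 32443\right) + 49 = \left(\left(-5 + \left(- \frac{5 \left(1 - \frac{5}{2}\right)}{4}\right)^{2}\right) - 32443\right) + 49 = \left(\left(-5 + \left(\left(- \frac{5}{4}\right) \left(- \frac{3}{2}\right)\right)^{2}\right) - 32443\right) + 49 = \left(\left(-5 + \left(\frac{15}{8}\right)^{2}\right) - 32443\right) + 49 = \left(\left(-5 + \frac{225}{64}\right) - 32443\right) + 49 = \left(- \frac{95}{64} - 32443\right) + 49 = - \frac{2076447}{64} + 49 = - \frac{2073311}{64}$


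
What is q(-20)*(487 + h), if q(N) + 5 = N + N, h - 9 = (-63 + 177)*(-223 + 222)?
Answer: -17190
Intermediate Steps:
h = -105 (h = 9 + (-63 + 177)*(-223 + 222) = 9 + 114*(-1) = 9 - 114 = -105)
q(N) = -5 + 2*N (q(N) = -5 + (N + N) = -5 + 2*N)
q(-20)*(487 + h) = (-5 + 2*(-20))*(487 - 105) = (-5 - 40)*382 = -45*382 = -17190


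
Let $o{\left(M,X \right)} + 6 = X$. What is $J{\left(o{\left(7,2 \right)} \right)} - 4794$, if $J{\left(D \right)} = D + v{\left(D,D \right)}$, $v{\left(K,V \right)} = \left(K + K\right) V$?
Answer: $-4766$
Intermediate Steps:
$o{\left(M,X \right)} = -6 + X$
$v{\left(K,V \right)} = 2 K V$
$J{\left(D \right)} = D + 2 D^{2}$ ($J{\left(D \right)} = D + 2 D D = D + 2 D^{2}$)
$J{\left(o{\left(7,2 \right)} \right)} - 4794 = \left(-6 + 2\right) \left(1 + 2 \left(-6 + 2\right)\right) - 4794 = - 4 \left(1 + 2 \left(-4\right)\right) - 4794 = - 4 \left(1 - 8\right) - 4794 = \left(-4\right) \left(-7\right) - 4794 = 28 - 4794 = -4766$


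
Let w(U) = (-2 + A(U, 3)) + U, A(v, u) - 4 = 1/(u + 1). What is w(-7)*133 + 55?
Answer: -2307/4 ≈ -576.75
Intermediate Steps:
A(v, u) = 4 + 1/(1 + u) (A(v, u) = 4 + 1/(u + 1) = 4 + 1/(1 + u))
w(U) = 9/4 + U (w(U) = (-2 + (5 + 4*3)/(1 + 3)) + U = (-2 + (5 + 12)/4) + U = (-2 + (¼)*17) + U = (-2 + 17/4) + U = 9/4 + U)
w(-7)*133 + 55 = (9/4 - 7)*133 + 55 = -19/4*133 + 55 = -2527/4 + 55 = -2307/4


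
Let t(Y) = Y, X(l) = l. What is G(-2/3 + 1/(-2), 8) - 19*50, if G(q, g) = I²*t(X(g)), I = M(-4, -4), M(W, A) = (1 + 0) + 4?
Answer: -750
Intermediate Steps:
M(W, A) = 5 (M(W, A) = 1 + 4 = 5)
I = 5
G(q, g) = 25*g (G(q, g) = 5²*g = 25*g)
G(-2/3 + 1/(-2), 8) - 19*50 = 25*8 - 19*50 = 200 - 950 = -750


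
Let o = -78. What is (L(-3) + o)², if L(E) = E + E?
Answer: 7056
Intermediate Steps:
L(E) = 2*E
(L(-3) + o)² = (2*(-3) - 78)² = (-6 - 78)² = (-84)² = 7056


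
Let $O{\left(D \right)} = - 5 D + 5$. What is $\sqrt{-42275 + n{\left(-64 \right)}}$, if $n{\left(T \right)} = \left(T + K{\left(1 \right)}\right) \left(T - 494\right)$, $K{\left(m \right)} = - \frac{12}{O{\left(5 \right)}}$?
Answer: $\frac{i \sqrt{172445}}{5} \approx 83.053 i$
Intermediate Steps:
$O{\left(D \right)} = 5 - 5 D$
$K{\left(m \right)} = \frac{3}{5}$ ($K{\left(m \right)} = - \frac{12}{5 - 25} = - \frac{12}{-20} = \left(-12\right) \left(- \frac{1}{20}\right) = \frac{3}{5}$)
$n{\left(T \right)} = \left(-494 + T\right) \left(\frac{3}{5} + T\right)$ ($n{\left(T \right)} = \left(T + \frac{3}{5}\right) \left(T - 494\right) = \left(\frac{3}{5} + T\right) \left(-494 + T\right) = \left(-494 + T\right) \left(\frac{3}{5} + T\right)$)
$\sqrt{-42275 + n{\left(-64 \right)}} = \sqrt{-42275 - \left(- \frac{156406}{5} - 4096\right)} = \sqrt{-42275 + \left(- \frac{1482}{5} + 4096 + \frac{157888}{5}\right)} = \sqrt{-42275 + \frac{176886}{5}} = \sqrt{- \frac{34489}{5}} = \frac{i \sqrt{172445}}{5}$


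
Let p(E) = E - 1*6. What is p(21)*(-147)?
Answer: -2205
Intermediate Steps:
p(E) = -6 + E (p(E) = E - 6 = -6 + E)
p(21)*(-147) = (-6 + 21)*(-147) = 15*(-147) = -2205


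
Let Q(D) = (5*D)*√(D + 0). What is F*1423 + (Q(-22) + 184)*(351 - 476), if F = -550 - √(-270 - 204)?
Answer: -805650 - 1423*I*√474 + 13750*I*√22 ≈ -8.0565e+5 + 33512.0*I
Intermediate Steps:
Q(D) = 5*D^(3/2) (Q(D) = (5*D)*√D = 5*D^(3/2))
F = -550 - I*√474 (F = -550 - √(-474) = -550 - I*√474 ≈ -550.0 - 21.772*I)
F*1423 + (Q(-22) + 184)*(351 - 476) = (-550 - I*√474)*1423 + (5*(-22)^(3/2) + 184)*(351 - 476) = (-782650 - 1423*I*√474) + (5*(-22*I*√22) + 184)*(-125) = (-782650 - 1423*I*√474) + (-110*I*√22 + 184)*(-125) = (-782650 - 1423*I*√474) + (184 - 110*I*√22)*(-125) = (-782650 - 1423*I*√474) + (-23000 + 13750*I*√22) = -805650 - 1423*I*√474 + 13750*I*√22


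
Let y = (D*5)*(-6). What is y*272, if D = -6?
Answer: 48960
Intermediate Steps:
y = 180 (y = -6*5*(-6) = -30*(-6) = 180)
y*272 = 180*272 = 48960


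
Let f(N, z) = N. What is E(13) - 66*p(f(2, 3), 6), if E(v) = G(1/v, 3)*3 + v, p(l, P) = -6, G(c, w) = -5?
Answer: 394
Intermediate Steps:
E(v) = -15 + v (E(v) = -5*3 + v = -15 + v)
E(13) - 66*p(f(2, 3), 6) = (-15 + 13) - 66*(-6) = -2 + 396 = 394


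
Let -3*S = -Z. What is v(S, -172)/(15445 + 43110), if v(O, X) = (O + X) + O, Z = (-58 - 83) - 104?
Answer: -1006/175665 ≈ -0.0057268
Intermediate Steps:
Z = -245 (Z = -141 - 104 = -245)
S = -245/3 (S = -(-1)*(-245)/3 = -⅓*245 = -245/3 ≈ -81.667)
v(O, X) = X + 2*O
v(S, -172)/(15445 + 43110) = (-172 + 2*(-245/3))/(15445 + 43110) = (-172 - 490/3)/58555 = -1006/3*1/58555 = -1006/175665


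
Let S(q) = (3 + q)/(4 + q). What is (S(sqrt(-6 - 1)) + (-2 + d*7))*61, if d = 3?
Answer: 27816/23 + 61*I*sqrt(7)/23 ≈ 1209.4 + 7.017*I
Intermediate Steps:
S(q) = (3 + q)/(4 + q)
(S(sqrt(-6 - 1)) + (-2 + d*7))*61 = ((3 + sqrt(-6 - 1))/(4 + sqrt(-6 - 1)) + (-2 + 3*7))*61 = ((3 + sqrt(-7))/(4 + sqrt(-7)) + (-2 + 21))*61 = ((3 + I*sqrt(7))/(4 + I*sqrt(7)) + 19)*61 = (19 + (3 + I*sqrt(7))/(4 + I*sqrt(7)))*61 = 1159 + 61*(3 + I*sqrt(7))/(4 + I*sqrt(7))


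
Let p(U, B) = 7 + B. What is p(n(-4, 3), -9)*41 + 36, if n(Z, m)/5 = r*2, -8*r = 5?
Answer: -46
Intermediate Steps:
r = -5/8 (r = -1/8*5 = -5/8 ≈ -0.62500)
n(Z, m) = -25/4 (n(Z, m) = 5*(-5/8*2) = 5*(-5/4) = -25/4)
p(n(-4, 3), -9)*41 + 36 = (7 - 9)*41 + 36 = -2*41 + 36 = -82 + 36 = -46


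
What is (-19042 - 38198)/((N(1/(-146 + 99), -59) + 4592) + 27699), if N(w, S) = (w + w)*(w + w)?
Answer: -14049240/7925647 ≈ -1.7726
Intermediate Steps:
N(w, S) = 4*w**2 (N(w, S) = (2*w)*(2*w) = 4*w**2)
(-19042 - 38198)/((N(1/(-146 + 99), -59) + 4592) + 27699) = (-19042 - 38198)/((4*(1/(-146 + 99))**2 + 4592) + 27699) = -57240/((4*(1/(-47))**2 + 4592) + 27699) = -57240/((4*(-1/47)**2 + 4592) + 27699) = -57240/((4*(1/2209) + 4592) + 27699) = -57240/((4/2209 + 4592) + 27699) = -57240/(10143732/2209 + 27699) = -57240/71330823/2209 = -57240*2209/71330823 = -14049240/7925647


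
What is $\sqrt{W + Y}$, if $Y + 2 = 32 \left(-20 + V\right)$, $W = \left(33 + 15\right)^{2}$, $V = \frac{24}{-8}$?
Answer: $3 \sqrt{174} \approx 39.573$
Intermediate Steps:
$V = -3$ ($V = 24 \left(- \frac{1}{8}\right) = -3$)
$W = 2304$ ($W = 48^{2} = 2304$)
$Y = -738$ ($Y = -2 + 32 \left(-20 - 3\right) = -2 + 32 \left(-23\right) = -2 - 736 = -738$)
$\sqrt{W + Y} = \sqrt{2304 - 738} = \sqrt{1566} = 3 \sqrt{174}$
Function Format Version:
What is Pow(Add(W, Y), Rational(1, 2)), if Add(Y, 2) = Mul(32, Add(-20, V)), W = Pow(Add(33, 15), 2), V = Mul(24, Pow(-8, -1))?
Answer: Mul(3, Pow(174, Rational(1, 2))) ≈ 39.573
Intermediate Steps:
V = -3 (V = Mul(24, Rational(-1, 8)) = -3)
W = 2304 (W = Pow(48, 2) = 2304)
Y = -738 (Y = Add(-2, Mul(32, Add(-20, -3))) = Add(-2, Mul(32, -23)) = Add(-2, -736) = -738)
Pow(Add(W, Y), Rational(1, 2)) = Pow(Add(2304, -738), Rational(1, 2)) = Pow(1566, Rational(1, 2)) = Mul(3, Pow(174, Rational(1, 2)))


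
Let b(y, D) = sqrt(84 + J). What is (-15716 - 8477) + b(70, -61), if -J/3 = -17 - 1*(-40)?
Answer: -24193 + sqrt(15) ≈ -24189.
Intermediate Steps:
J = -69 (J = -3*(-17 - 1*(-40)) = -3*(-17 + 40) = -3*23 = -69)
b(y, D) = sqrt(15) (b(y, D) = sqrt(84 - 69) = sqrt(15))
(-15716 - 8477) + b(70, -61) = (-15716 - 8477) + sqrt(15) = -24193 + sqrt(15)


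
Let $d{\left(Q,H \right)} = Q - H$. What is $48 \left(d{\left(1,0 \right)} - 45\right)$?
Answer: $-2112$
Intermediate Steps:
$48 \left(d{\left(1,0 \right)} - 45\right) = 48 \left(\left(1 - 0\right) - 45\right) = 48 \left(\left(1 + 0\right) - 45\right) = 48 \left(1 - 45\right) = 48 \left(-44\right) = -2112$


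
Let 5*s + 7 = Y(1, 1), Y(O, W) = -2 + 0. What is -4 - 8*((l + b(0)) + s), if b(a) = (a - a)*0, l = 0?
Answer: 52/5 ≈ 10.400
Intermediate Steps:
Y(O, W) = -2
s = -9/5 (s = -7/5 + (⅕)*(-2) = -7/5 - ⅖ = -9/5 ≈ -1.8000)
b(a) = 0 (b(a) = 0*0 = 0)
-4 - 8*((l + b(0)) + s) = -4 - 8*((0 + 0) - 9/5) = -4 - 8*(0 - 9/5) = -4 - 8*(-9/5) = -4 + 72/5 = 52/5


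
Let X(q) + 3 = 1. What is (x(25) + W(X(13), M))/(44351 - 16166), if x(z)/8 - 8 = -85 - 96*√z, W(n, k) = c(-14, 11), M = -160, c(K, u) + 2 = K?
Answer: -4472/28185 ≈ -0.15867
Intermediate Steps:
c(K, u) = -2 + K
X(q) = -2 (X(q) = -3 + 1 = -2)
W(n, k) = -16 (W(n, k) = -2 - 14 = -16)
x(z) = -616 - 768*√z (x(z) = 64 + 8*(-85 - 96*√z) = 64 + (-680 - 768*√z) = -616 - 768*√z)
(x(25) + W(X(13), M))/(44351 - 16166) = ((-616 - 768*√25) - 16)/(44351 - 16166) = ((-616 - 768*5) - 16)/28185 = ((-616 - 3840) - 16)*(1/28185) = (-4456 - 16)*(1/28185) = -4472*1/28185 = -4472/28185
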